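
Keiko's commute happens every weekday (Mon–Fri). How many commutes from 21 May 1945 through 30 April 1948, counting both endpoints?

770 weekdays

21 May 1945 is a Monday.
The range spans 1076 days (inclusive of both endpoints).
1076 = 7 × 153 + 5, so there are 153 full weeks plus 5 extra days.
Each full week contributes 5 weekdays (Mon–Fri): 153 × 5 = 765.
The 5 extra days are Mon, Tue, Wed, Thu, Fri — 5 of them qualify.
Total: 765 + 5 = 770.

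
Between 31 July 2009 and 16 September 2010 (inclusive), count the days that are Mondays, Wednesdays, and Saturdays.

177

31 July 2009 is a Friday.
The range spans 413 days (inclusive of both endpoints).
413 = 7 × 59, so the span is exactly 59 full weeks.
Each full week contributes 3 days from the set (Mon, Wed, Sat): 59 × 3 = 177.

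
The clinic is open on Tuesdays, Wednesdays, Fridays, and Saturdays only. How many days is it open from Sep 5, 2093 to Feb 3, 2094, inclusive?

Sep 5, 2093 is a Saturday.
From Sep 5, 2093 to Feb 3, 2094 is 152 days inclusive.
152 = 7 × 21 + 5, so there are 21 full weeks plus 5 extra days.
Each full week contributes 4 days from the set (Tue, Wed, Fri, Sat): 21 × 4 = 84.
The 5 extra days are Saturday, Sunday, Monday, Tuesday, Wednesday — 3 of them qualify.
Total: 84 + 3 = 87.

87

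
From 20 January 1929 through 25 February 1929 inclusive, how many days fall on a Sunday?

6

20 January 1929 is a Sunday.
The range spans 37 days (inclusive of both endpoints).
37 = 7 × 5 + 2, so there are 5 full weeks plus 2 extra days.
Each full week contributes one Sunday: 5 so far.
The 2 extra days are Sunday, Monday — 1 of them qualifies.
Total: 5 + 1 = 6.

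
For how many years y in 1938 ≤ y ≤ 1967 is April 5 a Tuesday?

5

Day of week of April 5 in each year:
1938: Tue ✓, 1939: Wed, 1940: Fri, 1941: Sat, 1942: Sun, 1943: Mon, 1944: Wed, 1945: Thu, 1946: Fri, 1947: Sat, 1948: Mon, 1949: Tue ✓, 1950: Wed, 1951: Thu, 1952: Sat, 1953: Sun, 1954: Mon, 1955: Tue ✓, 1956: Thu, 1957: Fri, 1958: Sat, 1959: Sun, 1960: Tue ✓, 1961: Wed, 1962: Thu, 1963: Fri, 1964: Sun, 1965: Mon, 1966: Tue ✓, 1967: Wed
Tuesdays: 1938, 1949, 1955, 1960, 1966.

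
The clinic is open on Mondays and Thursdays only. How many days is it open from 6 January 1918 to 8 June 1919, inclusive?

6 January 1918 is a Sunday.
That's 519 days from start to end, counting both.
519 = 7 × 74 + 1, so there are 74 full weeks plus 1 extra day.
Each full week contributes 2 days from the set (Mon, Thu): 74 × 2 = 148.
The 1 extra day is Sun — none qualify.
Total: 148 + 0 = 148.

148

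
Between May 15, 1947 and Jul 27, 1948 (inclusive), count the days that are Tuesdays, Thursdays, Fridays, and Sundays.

252

May 15, 1947 is a Thursday.
From May 15, 1947 to Jul 27, 1948 is 440 days inclusive.
440 = 7 × 62 + 6, so there are 62 full weeks plus 6 extra days.
Each full week contributes 4 days from the set (Tue, Thu, Fri, Sun): 62 × 4 = 248.
The 6 extra days are Thu, Fri, Sat, Sun, Mon, Tue — 4 of them qualify.
Total: 248 + 4 = 252.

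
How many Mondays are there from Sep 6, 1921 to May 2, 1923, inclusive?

Sep 6, 1921 is a Tuesday.
That's 604 days from start to end, counting both.
604 = 7 × 86 + 2, so there are 86 full weeks plus 2 extra days.
Each full week contributes one Monday: 86 so far.
The 2 extra days are Tue, Wed — none qualify.
Total: 86 + 0 = 86.

86 Mondays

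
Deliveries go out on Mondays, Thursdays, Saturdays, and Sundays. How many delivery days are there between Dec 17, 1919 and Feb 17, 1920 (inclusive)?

Dec 17, 1919 is a Wednesday.
From Dec 17, 1919 to Feb 17, 1920 is 63 days inclusive.
63 = 7 × 9, so the span is exactly 9 full weeks.
Each full week contributes 4 days from the set (Mon, Thu, Sat, Sun): 9 × 4 = 36.
Total: 36.

36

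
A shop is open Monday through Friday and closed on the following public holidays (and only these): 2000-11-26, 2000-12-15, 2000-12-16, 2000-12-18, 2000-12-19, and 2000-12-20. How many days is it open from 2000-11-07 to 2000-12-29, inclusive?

35

2000-11-07 is a Tuesday.
The range spans 53 days (inclusive of both endpoints).
53 = 7 × 7 + 4, so there are 7 full weeks plus 4 extra days.
Each full week contributes 5 weekdays (Mon–Fri): 7 × 5 = 35.
The 4 extra days are Tuesday, Wednesday, Thursday, Friday — 4 of them qualify.
Total: 35 + 4 = 39.
Holidays: 2000-11-26 (Sun); 2000-12-15 (Fri); 2000-12-16 (Sat); 2000-12-18 (Mon); 2000-12-19 (Tue); 2000-12-20 (Wed).
4 of the 6 holidays fall on weekdays; the rest are weekends and were already excluded.
Business days: 39 − 4 = 35.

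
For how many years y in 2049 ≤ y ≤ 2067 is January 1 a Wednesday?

Day of week of January 1 in each year:
2049: Fri, 2050: Sat, 2051: Sun, 2052: Mon, 2053: Wed ✓, 2054: Thu, 2055: Fri, 2056: Sat, 2057: Mon, 2058: Tue, 2059: Wed ✓, 2060: Thu, 2061: Sat, 2062: Sun, 2063: Mon, 2064: Tue, 2065: Thu, 2066: Fri, 2067: Sat
Wednesdays: 2053, 2059.

2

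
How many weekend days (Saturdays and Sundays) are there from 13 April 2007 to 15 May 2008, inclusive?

114

13 April 2007 is a Friday.
From 13 April 2007 to 15 May 2008 is 399 days inclusive.
399 = 7 × 57, so the span is exactly 57 full weeks.
Each full week contributes 2 weekend days (Sat, Sun): 57 × 2 = 114.
Total: 114.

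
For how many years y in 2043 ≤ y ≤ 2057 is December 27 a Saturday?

Day of week of December 27 in each year:
2043: Sun, 2044: Tue, 2045: Wed, 2046: Thu, 2047: Fri, 2048: Sun, 2049: Mon, 2050: Tue, 2051: Wed, 2052: Fri, 2053: Sat ✓, 2054: Sun, 2055: Mon, 2056: Wed, 2057: Thu
Saturdays: 2053.

1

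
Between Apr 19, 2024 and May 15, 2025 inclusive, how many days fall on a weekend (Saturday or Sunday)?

112

Apr 19, 2024 is a Friday.
The range spans 392 days (inclusive of both endpoints).
392 = 7 × 56, so the span is exactly 56 full weeks.
Each full week contributes 2 weekend days (Sat, Sun): 56 × 2 = 112.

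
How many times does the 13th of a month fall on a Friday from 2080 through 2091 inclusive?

20

Friday-the-13ths by year:
2080: Sep, Dec
2081: Jun
2082: Feb, Mar, Nov
2083: Aug
2084: Oct
2085: Apr, Jul
2086: Sep, Dec
2087: Jun
2088: Feb, Aug
2089: May
2090: Jan, Oct
2091: Apr, Jul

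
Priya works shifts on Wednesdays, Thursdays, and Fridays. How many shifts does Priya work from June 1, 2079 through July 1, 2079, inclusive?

14

June 1, 2079 is a Thursday.
That's 31 days from start to end, counting both.
31 = 7 × 4 + 3, so there are 4 full weeks plus 3 extra days.
Each full week contributes 3 days from the set (Wed, Thu, Fri): 4 × 3 = 12.
The 3 extra days are Thu, Fri, Sat — 2 of them qualify.
Total: 12 + 2 = 14.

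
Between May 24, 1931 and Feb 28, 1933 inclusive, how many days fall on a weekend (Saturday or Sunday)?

May 24, 1931 is a Sunday.
The range spans 647 days (inclusive of both endpoints).
647 = 7 × 92 + 3, so there are 92 full weeks plus 3 extra days.
Each full week contributes 2 weekend days (Sat, Sun): 92 × 2 = 184.
The 3 extra days are Sunday, Monday, Tuesday — 1 of them qualifies.
Total: 184 + 1 = 185.

185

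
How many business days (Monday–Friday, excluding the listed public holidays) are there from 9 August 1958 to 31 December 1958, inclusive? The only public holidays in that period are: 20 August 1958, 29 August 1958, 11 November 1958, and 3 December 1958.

99 business days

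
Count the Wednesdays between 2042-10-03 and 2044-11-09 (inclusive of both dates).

2042-10-03 is a Friday.
From 2042-10-03 to 2044-11-09 is 769 days inclusive.
769 = 7 × 109 + 6, so there are 109 full weeks plus 6 extra days.
Each full week contributes one Wednesday: 109 so far.
The 6 extra days are Fri, Sat, Sun, Mon, Tue, Wed — 1 of them qualifies.
Total: 109 + 1 = 110.

110 Wednesdays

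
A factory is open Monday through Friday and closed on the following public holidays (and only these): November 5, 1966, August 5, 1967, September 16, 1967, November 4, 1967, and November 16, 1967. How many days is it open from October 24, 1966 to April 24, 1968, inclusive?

392 working days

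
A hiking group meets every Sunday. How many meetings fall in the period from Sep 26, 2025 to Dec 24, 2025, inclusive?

13

Sep 26, 2025 is a Friday.
That's 90 days from start to end, counting both.
90 = 7 × 12 + 6, so there are 12 full weeks plus 6 extra days.
Each full week contributes one Sunday: 12 so far.
The 6 extra days are Fri, Sat, Sun, Mon, Tue, Wed — 1 of them qualifies.
Total: 12 + 1 = 13.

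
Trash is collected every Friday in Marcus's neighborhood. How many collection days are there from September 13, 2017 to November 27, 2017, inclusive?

11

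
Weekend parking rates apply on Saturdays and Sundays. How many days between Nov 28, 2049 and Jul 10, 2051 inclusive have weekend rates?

169

Nov 28, 2049 is a Sunday.
From Nov 28, 2049 to Jul 10, 2051 is 590 days inclusive.
590 = 7 × 84 + 2, so there are 84 full weeks plus 2 extra days.
Each full week contributes 2 weekend days (Sat, Sun): 84 × 2 = 168.
The 2 extra days are Sunday, Monday — 1 of them qualifies.
Total: 168 + 1 = 169.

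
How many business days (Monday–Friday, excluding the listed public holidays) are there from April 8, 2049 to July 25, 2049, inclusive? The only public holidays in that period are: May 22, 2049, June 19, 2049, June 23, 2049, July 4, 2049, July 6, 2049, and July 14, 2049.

74 business days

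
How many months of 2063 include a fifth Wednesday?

4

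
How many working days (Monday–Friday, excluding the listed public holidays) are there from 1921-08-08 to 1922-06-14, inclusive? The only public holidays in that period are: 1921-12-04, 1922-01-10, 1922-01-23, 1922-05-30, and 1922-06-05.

1921-08-08 is a Monday.
From 1921-08-08 to 1922-06-14 is 311 days inclusive.
311 = 7 × 44 + 3, so there are 44 full weeks plus 3 extra days.
Each full week contributes 5 weekdays (Mon–Fri): 44 × 5 = 220.
The 3 extra days are Monday, Tuesday, Wednesday — 3 of them qualify.
Total: 220 + 3 = 223.
Holidays: 1921-12-04 (Sun); 1922-01-10 (Tue); 1922-01-23 (Mon); 1922-05-30 (Tue); 1922-06-05 (Mon).
4 of the 5 holidays fall on weekdays; the rest are weekends and were already excluded.
Business days: 223 − 4 = 219.

219 working days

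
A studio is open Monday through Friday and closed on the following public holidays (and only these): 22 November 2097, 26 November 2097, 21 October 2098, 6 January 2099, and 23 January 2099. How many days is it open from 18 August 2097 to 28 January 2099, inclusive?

18 August 2097 is a Sunday.
The range spans 529 days (inclusive of both endpoints).
529 = 7 × 75 + 4, so there are 75 full weeks plus 4 extra days.
Each full week contributes 5 weekdays (Mon–Fri): 75 × 5 = 375.
The 4 extra days are Sun, Mon, Tue, Wed — 3 of them qualify.
Total: 375 + 3 = 378.
Holidays: 22 November 2097 (Fri); 26 November 2097 (Tue); 21 October 2098 (Tue); 6 January 2099 (Tue); 23 January 2099 (Fri).
All 5 holidays fall on weekdays, so subtract 5.
Business days: 378 − 5 = 373.

373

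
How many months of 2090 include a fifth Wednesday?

A month has five Wednesdays exactly when Wednesday falls within its first (length − 28) days.
Jan: 31 days, starts Sun → 5 of Sun, Mon, Tue
Feb: 28 days, starts Wed → 5 of (none)
Mar: 31 days, starts Wed → 5 of Wed, Thu, Fri ✓
Apr: 30 days, starts Sat → 5 of Sat, Sun
May: 31 days, starts Mon → 5 of Mon, Tue, Wed ✓
Jun: 30 days, starts Thu → 5 of Thu, Fri
Jul: 31 days, starts Sat → 5 of Sat, Sun, Mon
Aug: 31 days, starts Tue → 5 of Tue, Wed, Thu ✓
Sep: 30 days, starts Fri → 5 of Fri, Sat
Oct: 31 days, starts Sun → 5 of Sun, Mon, Tue
Nov: 30 days, starts Wed → 5 of Wed, Thu ✓
Dec: 31 days, starts Fri → 5 of Fri, Sat, Sun
Months with five Wednesdays: Mar, May, Aug, Nov.

4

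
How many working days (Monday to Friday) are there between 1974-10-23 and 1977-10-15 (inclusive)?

778

1974-10-23 is a Wednesday.
The range spans 1089 days (inclusive of both endpoints).
1089 = 7 × 155 + 4, so there are 155 full weeks plus 4 extra days.
Each full week contributes 5 weekdays (Mon–Fri): 155 × 5 = 775.
The 4 extra days are Wed, Thu, Fri, Sat — 3 of them qualify.
Total: 775 + 3 = 778.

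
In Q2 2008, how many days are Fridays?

Apr 1, 2008 is a Tuesday.
From Apr 1, 2008 to Jun 30, 2008 is 91 days inclusive.
91 = 7 × 13, so the span is exactly 13 full weeks.
Each full week contributes one Friday: 13 so far.
Total: 13.

13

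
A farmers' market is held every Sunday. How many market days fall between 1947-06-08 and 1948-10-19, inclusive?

1947-06-08 is a Sunday.
The range spans 500 days (inclusive of both endpoints).
500 = 7 × 71 + 3, so there are 71 full weeks plus 3 extra days.
Each full week contributes one Sunday: 71 so far.
The 3 extra days are Sunday, Monday, Tuesday — 1 of them qualifies.
Total: 71 + 1 = 72.

72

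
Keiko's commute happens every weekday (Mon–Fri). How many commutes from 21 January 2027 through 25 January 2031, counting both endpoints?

21 January 2027 is a Thursday.
The range spans 1466 days (inclusive of both endpoints).
1466 = 7 × 209 + 3, so there are 209 full weeks plus 3 extra days.
Each full week contributes 5 weekdays (Mon–Fri): 209 × 5 = 1045.
The 3 extra days are Thu, Fri, Sat — 2 of them qualify.
Total: 1045 + 2 = 1047.

1047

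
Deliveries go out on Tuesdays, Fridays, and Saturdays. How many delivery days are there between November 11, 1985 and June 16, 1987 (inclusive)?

250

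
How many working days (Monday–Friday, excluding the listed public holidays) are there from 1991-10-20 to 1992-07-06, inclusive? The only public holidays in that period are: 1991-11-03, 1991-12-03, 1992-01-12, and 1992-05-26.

184

1991-10-20 is a Sunday.
From 1991-10-20 to 1992-07-06 is 261 days inclusive.
261 = 7 × 37 + 2, so there are 37 full weeks plus 2 extra days.
Each full week contributes 5 weekdays (Mon–Fri): 37 × 5 = 185.
The 2 extra days are Sunday, Monday — 1 of them qualifies.
Total: 185 + 1 = 186.
Holidays: 1991-11-03 (Sun); 1991-12-03 (Tue); 1992-01-12 (Sun); 1992-05-26 (Tue).
2 of the 4 holidays fall on weekdays; the rest are weekends and were already excluded.
Business days: 186 − 2 = 184.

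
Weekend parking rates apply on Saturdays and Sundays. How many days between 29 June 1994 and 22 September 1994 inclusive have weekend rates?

29 June 1994 is a Wednesday.
The range spans 86 days (inclusive of both endpoints).
86 = 7 × 12 + 2, so there are 12 full weeks plus 2 extra days.
Each full week contributes 2 weekend days (Sat, Sun): 12 × 2 = 24.
The 2 extra days are Wed, Thu — none qualify.
Total: 24 + 0 = 24.

24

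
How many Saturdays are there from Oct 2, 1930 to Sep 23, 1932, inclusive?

103 Saturdays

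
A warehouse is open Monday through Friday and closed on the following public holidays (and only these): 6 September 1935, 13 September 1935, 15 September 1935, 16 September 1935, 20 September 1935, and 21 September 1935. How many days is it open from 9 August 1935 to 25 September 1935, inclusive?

9 August 1935 is a Friday.
That's 48 days from start to end, counting both.
48 = 7 × 6 + 6, so there are 6 full weeks plus 6 extra days.
Each full week contributes 5 weekdays (Mon–Fri): 6 × 5 = 30.
The 6 extra days are Fri, Sat, Sun, Mon, Tue, Wed — 4 of them qualify.
Total: 30 + 4 = 34.
Holidays: 6 September 1935 (Fri); 13 September 1935 (Fri); 15 September 1935 (Sun); 16 September 1935 (Mon); 20 September 1935 (Fri); 21 September 1935 (Sat).
4 of the 6 holidays fall on weekdays; the rest are weekends and were already excluded.
Business days: 34 − 4 = 30.

30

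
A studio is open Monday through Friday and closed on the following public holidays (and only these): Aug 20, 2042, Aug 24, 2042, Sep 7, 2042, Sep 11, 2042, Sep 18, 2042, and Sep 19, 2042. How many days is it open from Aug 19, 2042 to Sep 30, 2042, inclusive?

27 business days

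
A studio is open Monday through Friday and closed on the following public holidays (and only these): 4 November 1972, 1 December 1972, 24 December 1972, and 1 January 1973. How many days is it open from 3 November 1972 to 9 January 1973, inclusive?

46

3 November 1972 is a Friday.
The range spans 68 days (inclusive of both endpoints).
68 = 7 × 9 + 5, so there are 9 full weeks plus 5 extra days.
Each full week contributes 5 weekdays (Mon–Fri): 9 × 5 = 45.
The 5 extra days are Fri, Sat, Sun, Mon, Tue — 3 of them qualify.
Total: 45 + 3 = 48.
Holidays: 4 November 1972 (Sat); 1 December 1972 (Fri); 24 December 1972 (Sun); 1 January 1973 (Mon).
2 of the 4 holidays fall on weekdays; the rest are weekends and were already excluded.
Business days: 48 − 2 = 46.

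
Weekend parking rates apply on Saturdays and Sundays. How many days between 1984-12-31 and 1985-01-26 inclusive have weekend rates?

7

1984-12-31 is a Monday.
The range spans 27 days (inclusive of both endpoints).
27 = 7 × 3 + 6, so there are 3 full weeks plus 6 extra days.
Each full week contributes 2 weekend days (Sat, Sun): 3 × 2 = 6.
The 6 extra days are Mon, Tue, Wed, Thu, Fri, Sat — 1 of them qualifies.
Total: 6 + 1 = 7.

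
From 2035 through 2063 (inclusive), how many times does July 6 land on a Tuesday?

4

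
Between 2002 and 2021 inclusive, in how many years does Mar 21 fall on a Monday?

3

Day of week of March 21 in each year:
2002: Thu, 2003: Fri, 2004: Sun, 2005: Mon ✓, 2006: Tue, 2007: Wed, 2008: Fri, 2009: Sat, 2010: Sun, 2011: Mon ✓, 2012: Wed, 2013: Thu, 2014: Fri, 2015: Sat, 2016: Mon ✓, 2017: Tue, 2018: Wed, 2019: Thu, 2020: Sat, 2021: Sun
Mondays: 2005, 2011, 2016.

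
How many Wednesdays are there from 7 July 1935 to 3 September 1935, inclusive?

8

7 July 1935 is a Sunday.
From 7 July 1935 to 3 September 1935 is 59 days inclusive.
59 = 7 × 8 + 3, so there are 8 full weeks plus 3 extra days.
Each full week contributes one Wednesday: 8 so far.
The 3 extra days are Sunday, Monday, Tuesday — none qualify.
Total: 8 + 0 = 8.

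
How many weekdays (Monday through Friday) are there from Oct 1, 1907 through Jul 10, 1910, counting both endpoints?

724

Oct 1, 1907 is a Tuesday.
That's 1014 days from start to end, counting both.
1014 = 7 × 144 + 6, so there are 144 full weeks plus 6 extra days.
Each full week contributes 5 weekdays (Mon–Fri): 144 × 5 = 720.
The 6 extra days are Tuesday, Wednesday, Thursday, Friday, Saturday, Sunday — 4 of them qualify.
Total: 720 + 4 = 724.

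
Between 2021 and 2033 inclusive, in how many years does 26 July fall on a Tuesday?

2

Day of week of July 26 in each year:
2021: Mon, 2022: Tue ✓, 2023: Wed, 2024: Fri, 2025: Sat, 2026: Sun, 2027: Mon, 2028: Wed, 2029: Thu, 2030: Fri, 2031: Sat, 2032: Mon, 2033: Tue ✓
Tuesdays: 2022, 2033.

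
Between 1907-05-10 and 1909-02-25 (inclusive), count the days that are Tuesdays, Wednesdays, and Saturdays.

282

1907-05-10 is a Friday.
The range spans 658 days (inclusive of both endpoints).
658 = 7 × 94, so the span is exactly 94 full weeks.
Each full week contributes 3 days from the set (Tue, Wed, Sat): 94 × 3 = 282.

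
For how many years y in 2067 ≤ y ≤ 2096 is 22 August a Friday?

Day of week of August 22 in each year:
2067: Mon, 2068: Wed, 2069: Thu, 2070: Fri ✓, 2071: Sat, 2072: Mon, 2073: Tue, 2074: Wed, 2075: Thu, 2076: Sat, 2077: Sun, 2078: Mon, 2079: Tue, 2080: Thu, 2081: Fri ✓, 2082: Sat, 2083: Sun, 2084: Tue, 2085: Wed, 2086: Thu, 2087: Fri ✓, 2088: Sun, 2089: Mon, 2090: Tue, 2091: Wed, 2092: Fri ✓, 2093: Sat, 2094: Sun, 2095: Mon, 2096: Wed
Fridays: 2070, 2081, 2087, 2092.

4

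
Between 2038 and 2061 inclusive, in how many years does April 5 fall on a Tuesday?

4

Day of week of April 5 in each year:
2038: Mon, 2039: Tue ✓, 2040: Thu, 2041: Fri, 2042: Sat, 2043: Sun, 2044: Tue ✓, 2045: Wed, 2046: Thu, 2047: Fri, 2048: Sun, 2049: Mon, 2050: Tue ✓, 2051: Wed, 2052: Fri, 2053: Sat, 2054: Sun, 2055: Mon, 2056: Wed, 2057: Thu, 2058: Fri, 2059: Sat, 2060: Mon, 2061: Tue ✓
Tuesdays: 2039, 2044, 2050, 2061.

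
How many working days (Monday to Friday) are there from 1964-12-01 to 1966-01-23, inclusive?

1964-12-01 is a Tuesday.
The range spans 419 days (inclusive of both endpoints).
419 = 7 × 59 + 6, so there are 59 full weeks plus 6 extra days.
Each full week contributes 5 weekdays (Mon–Fri): 59 × 5 = 295.
The 6 extra days are Tue, Wed, Thu, Fri, Sat, Sun — 4 of them qualify.
Total: 295 + 4 = 299.

299 weekdays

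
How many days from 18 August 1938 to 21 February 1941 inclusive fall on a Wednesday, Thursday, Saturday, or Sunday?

18 August 1938 is a Thursday.
The range spans 919 days (inclusive of both endpoints).
919 = 7 × 131 + 2, so there are 131 full weeks plus 2 extra days.
Each full week contributes 4 days from the set (Wed, Thu, Sat, Sun): 131 × 4 = 524.
The 2 extra days are Thu, Fri — 1 of them qualifies.
Total: 524 + 1 = 525.

525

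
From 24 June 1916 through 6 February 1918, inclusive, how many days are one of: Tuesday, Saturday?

170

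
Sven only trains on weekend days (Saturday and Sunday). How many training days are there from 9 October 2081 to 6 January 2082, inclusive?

26

9 October 2081 is a Thursday.
That's 90 days from start to end, counting both.
90 = 7 × 12 + 6, so there are 12 full weeks plus 6 extra days.
Each full week contributes 2 weekend days (Sat, Sun): 12 × 2 = 24.
The 6 extra days are Thu, Fri, Sat, Sun, Mon, Tue — 2 of them qualify.
Total: 24 + 2 = 26.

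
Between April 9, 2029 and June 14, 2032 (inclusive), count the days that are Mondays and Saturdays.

April 9, 2029 is a Monday.
The range spans 1163 days (inclusive of both endpoints).
1163 = 7 × 166 + 1, so there are 166 full weeks plus 1 extra day.
Each full week contributes 2 days from the set (Mon, Sat): 166 × 2 = 332.
The 1 extra day is Mon — 1 of them qualifies.
Total: 332 + 1 = 333.

333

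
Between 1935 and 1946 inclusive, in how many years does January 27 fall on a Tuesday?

Day of week of January 27 in each year:
1935: Sun, 1936: Mon, 1937: Wed, 1938: Thu, 1939: Fri, 1940: Sat, 1941: Mon, 1942: Tue ✓, 1943: Wed, 1944: Thu, 1945: Sat, 1946: Sun
Tuesdays: 1942.

1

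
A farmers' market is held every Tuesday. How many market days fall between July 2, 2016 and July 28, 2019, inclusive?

160

July 2, 2016 is a Saturday.
From July 2, 2016 to July 28, 2019 is 1122 days inclusive.
1122 = 7 × 160 + 2, so there are 160 full weeks plus 2 extra days.
Each full week contributes one Tuesday: 160 so far.
The 2 extra days are Sat, Sun — none qualify.
Total: 160 + 0 = 160.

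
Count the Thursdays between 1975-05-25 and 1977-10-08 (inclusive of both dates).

124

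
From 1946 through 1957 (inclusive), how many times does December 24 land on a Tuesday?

Day of week of December 24 in each year:
1946: Tue ✓, 1947: Wed, 1948: Fri, 1949: Sat, 1950: Sun, 1951: Mon, 1952: Wed, 1953: Thu, 1954: Fri, 1955: Sat, 1956: Mon, 1957: Tue ✓
Tuesdays: 1946, 1957.

2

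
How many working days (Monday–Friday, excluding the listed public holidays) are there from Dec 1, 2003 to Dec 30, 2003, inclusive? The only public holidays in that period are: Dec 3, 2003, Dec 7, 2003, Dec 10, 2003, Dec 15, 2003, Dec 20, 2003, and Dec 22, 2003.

18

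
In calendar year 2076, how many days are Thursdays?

January 1, 2076 is a Wednesday.
From January 1, 2076 to December 31, 2076 is 366 days inclusive.
366 = 7 × 52 + 2, so there are 52 full weeks plus 2 extra days.
Each full week contributes one Thursday: 52 so far.
The 2 extra days are Wednesday, Thursday — 1 of them qualifies.
Total: 52 + 1 = 53.

53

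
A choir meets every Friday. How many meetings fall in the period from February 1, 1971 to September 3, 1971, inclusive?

31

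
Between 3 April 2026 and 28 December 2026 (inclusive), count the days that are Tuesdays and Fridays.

77

3 April 2026 is a Friday.
That's 270 days from start to end, counting both.
270 = 7 × 38 + 4, so there are 38 full weeks plus 4 extra days.
Each full week contributes 2 days from the set (Tue, Fri): 38 × 2 = 76.
The 4 extra days are Friday, Saturday, Sunday, Monday — 1 of them qualifies.
Total: 76 + 1 = 77.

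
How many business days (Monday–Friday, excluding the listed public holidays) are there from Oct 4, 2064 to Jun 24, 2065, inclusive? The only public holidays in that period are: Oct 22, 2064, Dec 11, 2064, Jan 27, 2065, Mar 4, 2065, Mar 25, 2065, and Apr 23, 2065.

Oct 4, 2064 is a Saturday.
From Oct 4, 2064 to Jun 24, 2065 is 264 days inclusive.
264 = 7 × 37 + 5, so there are 37 full weeks plus 5 extra days.
Each full week contributes 5 weekdays (Mon–Fri): 37 × 5 = 185.
The 5 extra days are Saturday, Sunday, Monday, Tuesday, Wednesday — 3 of them qualify.
Total: 185 + 3 = 188.
Holidays: Oct 22, 2064 (Wed); Dec 11, 2064 (Thu); Jan 27, 2065 (Tue); Mar 4, 2065 (Wed); Mar 25, 2065 (Wed); Apr 23, 2065 (Thu).
All 6 holidays fall on weekdays, so subtract 6.
Business days: 188 − 6 = 182.

182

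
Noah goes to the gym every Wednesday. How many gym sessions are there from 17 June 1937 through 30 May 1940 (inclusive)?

154

17 June 1937 is a Thursday.
From 17 June 1937 to 30 May 1940 is 1079 days inclusive.
1079 = 7 × 154 + 1, so there are 154 full weeks plus 1 extra day.
Each full week contributes one Wednesday: 154 so far.
The 1 extra day is Thursday — none qualify.
Total: 154 + 0 = 154.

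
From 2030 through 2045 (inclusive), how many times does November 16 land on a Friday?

Day of week of November 16 in each year:
2030: Sat, 2031: Sun, 2032: Tue, 2033: Wed, 2034: Thu, 2035: Fri ✓, 2036: Sun, 2037: Mon, 2038: Tue, 2039: Wed, 2040: Fri ✓, 2041: Sat, 2042: Sun, 2043: Mon, 2044: Wed, 2045: Thu
Fridays: 2035, 2040.

2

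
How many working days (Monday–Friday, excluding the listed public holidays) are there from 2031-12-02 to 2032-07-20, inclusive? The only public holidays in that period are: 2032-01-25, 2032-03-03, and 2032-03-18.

164

2031-12-02 is a Tuesday.
From 2031-12-02 to 2032-07-20 is 232 days inclusive.
232 = 7 × 33 + 1, so there are 33 full weeks plus 1 extra day.
Each full week contributes 5 weekdays (Mon–Fri): 33 × 5 = 165.
The 1 extra day is Tuesday — 1 of them qualifies.
Total: 165 + 1 = 166.
Holidays: 2032-01-25 (Sun); 2032-03-03 (Wed); 2032-03-18 (Thu).
2 of the 3 holidays fall on weekdays; the rest are weekends and were already excluded.
Business days: 166 − 2 = 164.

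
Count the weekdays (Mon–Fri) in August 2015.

Aug 1, 2015 is a Saturday.
That's 31 days from start to end, counting both.
31 = 7 × 4 + 3, so there are 4 full weeks plus 3 extra days.
Each full week contributes 5 weekdays (Mon–Fri): 4 × 5 = 20.
The 3 extra days are Sat, Sun, Mon — 1 of them qualifies.
Total: 20 + 1 = 21.

21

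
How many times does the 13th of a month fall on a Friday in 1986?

The 13th falls on a Friday when the month's 13th has weekday Fri.
Jan 13 is Mon; Feb 13 is Thu; Mar 13 is Thu; Apr 13 is Sun; May 13 is Tue; Jun 13 is Fri ✓; Jul 13 is Sun; Aug 13 is Wed; Sep 13 is Sat; Oct 13 is Mon; Nov 13 is Thu; Dec 13 is Sat.
Friday the 13ths: Jun.

1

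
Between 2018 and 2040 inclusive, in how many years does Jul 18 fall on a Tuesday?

3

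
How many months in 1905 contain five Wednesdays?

A month has five Wednesdays exactly when Wednesday falls within its first (length − 28) days.
Jan: 31 days, starts Sun → 5 of Sun, Mon, Tue
Feb: 28 days, starts Wed → 5 of (none)
Mar: 31 days, starts Wed → 5 of Wed, Thu, Fri ✓
Apr: 30 days, starts Sat → 5 of Sat, Sun
May: 31 days, starts Mon → 5 of Mon, Tue, Wed ✓
Jun: 30 days, starts Thu → 5 of Thu, Fri
Jul: 31 days, starts Sat → 5 of Sat, Sun, Mon
Aug: 31 days, starts Tue → 5 of Tue, Wed, Thu ✓
Sep: 30 days, starts Fri → 5 of Fri, Sat
Oct: 31 days, starts Sun → 5 of Sun, Mon, Tue
Nov: 30 days, starts Wed → 5 of Wed, Thu ✓
Dec: 31 days, starts Fri → 5 of Fri, Sat, Sun
Months with five Wednesdays: Mar, May, Aug, Nov.

4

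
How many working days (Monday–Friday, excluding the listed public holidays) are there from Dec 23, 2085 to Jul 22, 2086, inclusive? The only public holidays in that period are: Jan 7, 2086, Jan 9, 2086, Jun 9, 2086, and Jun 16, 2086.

149

Dec 23, 2085 is a Sunday.
From Dec 23, 2085 to Jul 22, 2086 is 212 days inclusive.
212 = 7 × 30 + 2, so there are 30 full weeks plus 2 extra days.
Each full week contributes 5 weekdays (Mon–Fri): 30 × 5 = 150.
The 2 extra days are Sun, Mon — 1 of them qualifies.
Total: 150 + 1 = 151.
Holidays: Jan 7, 2086 (Mon); Jan 9, 2086 (Wed); Jun 9, 2086 (Sun); Jun 16, 2086 (Sun).
2 of the 4 holidays fall on weekdays; the rest are weekends and were already excluded.
Business days: 151 − 2 = 149.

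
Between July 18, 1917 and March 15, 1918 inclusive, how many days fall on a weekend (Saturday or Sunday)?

68

July 18, 1917 is a Wednesday.
From July 18, 1917 to March 15, 1918 is 241 days inclusive.
241 = 7 × 34 + 3, so there are 34 full weeks plus 3 extra days.
Each full week contributes 2 weekend days (Sat, Sun): 34 × 2 = 68.
The 3 extra days are Wed, Thu, Fri — none qualify.
Total: 68 + 0 = 68.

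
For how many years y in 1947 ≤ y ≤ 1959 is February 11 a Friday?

Day of week of February 11 in each year:
1947: Tue, 1948: Wed, 1949: Fri ✓, 1950: Sat, 1951: Sun, 1952: Mon, 1953: Wed, 1954: Thu, 1955: Fri ✓, 1956: Sat, 1957: Mon, 1958: Tue, 1959: Wed
Fridays: 1949, 1955.

2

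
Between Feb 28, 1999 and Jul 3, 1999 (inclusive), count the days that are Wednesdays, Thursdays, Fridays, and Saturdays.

Feb 28, 1999 is a Sunday.
The range spans 126 days (inclusive of both endpoints).
126 = 7 × 18, so the span is exactly 18 full weeks.
Each full week contributes 4 days from the set (Wed, Thu, Fri, Sat): 18 × 4 = 72.
Total: 72.

72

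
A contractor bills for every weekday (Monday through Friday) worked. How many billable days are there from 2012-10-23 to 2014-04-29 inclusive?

396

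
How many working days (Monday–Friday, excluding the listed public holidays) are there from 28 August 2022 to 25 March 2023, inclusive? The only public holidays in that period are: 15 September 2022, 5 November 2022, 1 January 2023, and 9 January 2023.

148

28 August 2022 is a Sunday.
That's 210 days from start to end, counting both.
210 = 7 × 30, so the span is exactly 30 full weeks.
Each full week contributes 5 weekdays (Mon–Fri): 30 × 5 = 150.
Total: 150.
Holidays: 15 September 2022 (Thu); 5 November 2022 (Sat); 1 January 2023 (Sun); 9 January 2023 (Mon).
2 of the 4 holidays fall on weekdays; the rest are weekends and were already excluded.
Business days: 150 − 2 = 148.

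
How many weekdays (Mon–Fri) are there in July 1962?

22 weekdays

Jul 1, 1962 is a Sunday.
That's 31 days from start to end, counting both.
31 = 7 × 4 + 3, so there are 4 full weeks plus 3 extra days.
Each full week contributes 5 weekdays (Mon–Fri): 4 × 5 = 20.
The 3 extra days are Sun, Mon, Tue — 2 of them qualify.
Total: 20 + 2 = 22.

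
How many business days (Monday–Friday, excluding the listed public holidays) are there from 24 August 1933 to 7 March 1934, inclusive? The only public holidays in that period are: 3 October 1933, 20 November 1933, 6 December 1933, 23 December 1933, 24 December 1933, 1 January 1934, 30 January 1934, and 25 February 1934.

24 August 1933 is a Thursday.
That's 196 days from start to end, counting both.
196 = 7 × 28, so the span is exactly 28 full weeks.
Each full week contributes 5 weekdays (Mon–Fri): 28 × 5 = 140.
Total: 140.
Holidays: 3 October 1933 (Tue); 20 November 1933 (Mon); 6 December 1933 (Wed); 23 December 1933 (Sat); 24 December 1933 (Sun); 1 January 1934 (Mon); 30 January 1934 (Tue); 25 February 1934 (Sun).
5 of the 8 holidays fall on weekdays; the rest are weekends and were already excluded.
Business days: 140 − 5 = 135.

135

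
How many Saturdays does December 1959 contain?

4

1959-12-01 is a Tuesday.
That's 31 days from start to end, counting both.
31 = 7 × 4 + 3, so there are 4 full weeks plus 3 extra days.
Each full week contributes one Saturday: 4 so far.
The 3 extra days are Tue, Wed, Thu — none qualify.
Total: 4 + 0 = 4.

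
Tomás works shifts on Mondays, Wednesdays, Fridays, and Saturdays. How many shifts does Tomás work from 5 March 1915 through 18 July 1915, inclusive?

78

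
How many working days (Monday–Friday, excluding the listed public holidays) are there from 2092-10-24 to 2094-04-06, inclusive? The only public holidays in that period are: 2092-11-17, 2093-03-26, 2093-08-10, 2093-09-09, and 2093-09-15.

373

2092-10-24 is a Friday.
From 2092-10-24 to 2094-04-06 is 530 days inclusive.
530 = 7 × 75 + 5, so there are 75 full weeks plus 5 extra days.
Each full week contributes 5 weekdays (Mon–Fri): 75 × 5 = 375.
The 5 extra days are Friday, Saturday, Sunday, Monday, Tuesday — 3 of them qualify.
Total: 375 + 3 = 378.
Holidays: 2092-11-17 (Mon); 2093-03-26 (Thu); 2093-08-10 (Mon); 2093-09-09 (Wed); 2093-09-15 (Tue).
All 5 holidays fall on weekdays, so subtract 5.
Business days: 378 − 5 = 373.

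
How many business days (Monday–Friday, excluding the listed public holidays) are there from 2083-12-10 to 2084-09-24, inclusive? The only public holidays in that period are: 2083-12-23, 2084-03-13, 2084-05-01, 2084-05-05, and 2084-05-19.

201 business days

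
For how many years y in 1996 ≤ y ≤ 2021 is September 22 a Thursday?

Day of week of September 22 in each year:
1996: Sun, 1997: Mon, 1998: Tue, 1999: Wed, 2000: Fri, 2001: Sat, 2002: Sun, 2003: Mon, 2004: Wed, 2005: Thu ✓, 2006: Fri, 2007: Sat, 2008: Mon, 2009: Tue, 2010: Wed, 2011: Thu ✓, 2012: Sat, 2013: Sun, 2014: Mon, 2015: Tue, 2016: Thu ✓, 2017: Fri, 2018: Sat, 2019: Sun, 2020: Tue, 2021: Wed
Thursdays: 2005, 2011, 2016.

3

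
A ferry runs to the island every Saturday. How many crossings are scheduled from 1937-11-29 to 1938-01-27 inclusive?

8 Saturdays

1937-11-29 is a Monday.
From 1937-11-29 to 1938-01-27 is 60 days inclusive.
60 = 7 × 8 + 4, so there are 8 full weeks plus 4 extra days.
Each full week contributes one Saturday: 8 so far.
The 4 extra days are Monday, Tuesday, Wednesday, Thursday — none qualify.
Total: 8 + 0 = 8.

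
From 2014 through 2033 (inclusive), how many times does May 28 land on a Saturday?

3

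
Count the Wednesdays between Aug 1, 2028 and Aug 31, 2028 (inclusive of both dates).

5

Aug 1, 2028 is a Tuesday.
From Aug 1, 2028 to Aug 31, 2028 is 31 days inclusive.
31 = 7 × 4 + 3, so there are 4 full weeks plus 3 extra days.
Each full week contributes one Wednesday: 4 so far.
The 3 extra days are Tue, Wed, Thu — 1 of them qualifies.
Total: 4 + 1 = 5.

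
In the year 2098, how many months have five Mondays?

4

A month has five Mondays exactly when Monday falls within its first (length − 28) days.
Jan: 31 days, starts Wed → 5 of Wed, Thu, Fri
Feb: 28 days, starts Sat → 5 of (none)
Mar: 31 days, starts Sat → 5 of Sat, Sun, Mon ✓
Apr: 30 days, starts Tue → 5 of Tue, Wed
May: 31 days, starts Thu → 5 of Thu, Fri, Sat
Jun: 30 days, starts Sun → 5 of Sun, Mon ✓
Jul: 31 days, starts Tue → 5 of Tue, Wed, Thu
Aug: 31 days, starts Fri → 5 of Fri, Sat, Sun
Sep: 30 days, starts Mon → 5 of Mon, Tue ✓
Oct: 31 days, starts Wed → 5 of Wed, Thu, Fri
Nov: 30 days, starts Sat → 5 of Sat, Sun
Dec: 31 days, starts Mon → 5 of Mon, Tue, Wed ✓
Months with five Mondays: Mar, Jun, Sep, Dec.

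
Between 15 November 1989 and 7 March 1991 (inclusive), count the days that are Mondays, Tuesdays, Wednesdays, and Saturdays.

273

15 November 1989 is a Wednesday.
The range spans 478 days (inclusive of both endpoints).
478 = 7 × 68 + 2, so there are 68 full weeks plus 2 extra days.
Each full week contributes 4 days from the set (Mon, Tue, Wed, Sat): 68 × 4 = 272.
The 2 extra days are Wed, Thu — 1 of them qualifies.
Total: 272 + 1 = 273.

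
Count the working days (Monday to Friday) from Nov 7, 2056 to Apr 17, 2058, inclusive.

Nov 7, 2056 is a Tuesday.
From Nov 7, 2056 to Apr 17, 2058 is 527 days inclusive.
527 = 7 × 75 + 2, so there are 75 full weeks plus 2 extra days.
Each full week contributes 5 weekdays (Mon–Fri): 75 × 5 = 375.
The 2 extra days are Tuesday, Wednesday — 2 of them qualify.
Total: 375 + 2 = 377.

377 weekdays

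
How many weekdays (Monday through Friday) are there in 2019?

2019-01-01 is a Tuesday.
From 2019-01-01 to 2019-12-31 is 365 days inclusive.
365 = 7 × 52 + 1, so there are 52 full weeks plus 1 extra day.
Each full week contributes 5 weekdays (Mon–Fri): 52 × 5 = 260.
The 1 extra day is Tue — 1 of them qualifies.
Total: 260 + 1 = 261.

261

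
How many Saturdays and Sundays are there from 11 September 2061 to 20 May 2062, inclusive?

72

11 September 2061 is a Sunday.
From 11 September 2061 to 20 May 2062 is 252 days inclusive.
252 = 7 × 36, so the span is exactly 36 full weeks.
Each full week contributes 2 weekend days (Sat, Sun): 36 × 2 = 72.
Total: 72.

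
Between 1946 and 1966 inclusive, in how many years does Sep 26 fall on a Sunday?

Day of week of September 26 in each year:
1946: Thu, 1947: Fri, 1948: Sun ✓, 1949: Mon, 1950: Tue, 1951: Wed, 1952: Fri, 1953: Sat, 1954: Sun ✓, 1955: Mon, 1956: Wed, 1957: Thu, 1958: Fri, 1959: Sat, 1960: Mon, 1961: Tue, 1962: Wed, 1963: Thu, 1964: Sat, 1965: Sun ✓, 1966: Mon
Sundays: 1948, 1954, 1965.

3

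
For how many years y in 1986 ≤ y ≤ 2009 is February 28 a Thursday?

Day of week of February 28 in each year:
1986: Fri, 1987: Sat, 1988: Sun, 1989: Tue, 1990: Wed, 1991: Thu ✓, 1992: Fri, 1993: Sun, 1994: Mon, 1995: Tue, 1996: Wed, 1997: Fri, 1998: Sat, 1999: Sun, 2000: Mon, 2001: Wed, 2002: Thu ✓, 2003: Fri, 2004: Sat, 2005: Mon, 2006: Tue, 2007: Wed, 2008: Thu ✓, 2009: Sat
Thursdays: 1991, 2002, 2008.

3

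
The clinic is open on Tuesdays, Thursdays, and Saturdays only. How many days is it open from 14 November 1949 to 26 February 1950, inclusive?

45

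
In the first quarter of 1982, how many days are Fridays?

13

January 1, 1982 is a Friday.
From January 1, 1982 to March 31, 1982 is 90 days inclusive.
90 = 7 × 12 + 6, so there are 12 full weeks plus 6 extra days.
Each full week contributes one Friday: 12 so far.
The 6 extra days are Friday, Saturday, Sunday, Monday, Tuesday, Wednesday — 1 of them qualifies.
Total: 12 + 1 = 13.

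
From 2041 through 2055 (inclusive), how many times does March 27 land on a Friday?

Day of week of March 27 in each year:
2041: Wed, 2042: Thu, 2043: Fri ✓, 2044: Sun, 2045: Mon, 2046: Tue, 2047: Wed, 2048: Fri ✓, 2049: Sat, 2050: Sun, 2051: Mon, 2052: Wed, 2053: Thu, 2054: Fri ✓, 2055: Sat
Fridays: 2043, 2048, 2054.

3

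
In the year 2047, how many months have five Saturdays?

4

A month has five Saturdays exactly when Saturday falls within its first (length − 28) days.
Jan: 31 days, starts Tue → 5 of Tue, Wed, Thu
Feb: 28 days, starts Fri → 5 of (none)
Mar: 31 days, starts Fri → 5 of Fri, Sat, Sun ✓
Apr: 30 days, starts Mon → 5 of Mon, Tue
May: 31 days, starts Wed → 5 of Wed, Thu, Fri
Jun: 30 days, starts Sat → 5 of Sat, Sun ✓
Jul: 31 days, starts Mon → 5 of Mon, Tue, Wed
Aug: 31 days, starts Thu → 5 of Thu, Fri, Sat ✓
Sep: 30 days, starts Sun → 5 of Sun, Mon
Oct: 31 days, starts Tue → 5 of Tue, Wed, Thu
Nov: 30 days, starts Fri → 5 of Fri, Sat ✓
Dec: 31 days, starts Sun → 5 of Sun, Mon, Tue
Months with five Saturdays: Mar, Jun, Aug, Nov.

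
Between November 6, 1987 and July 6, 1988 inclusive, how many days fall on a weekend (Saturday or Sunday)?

70

November 6, 1987 is a Friday.
That's 244 days from start to end, counting both.
244 = 7 × 34 + 6, so there are 34 full weeks plus 6 extra days.
Each full week contributes 2 weekend days (Sat, Sun): 34 × 2 = 68.
The 6 extra days are Friday, Saturday, Sunday, Monday, Tuesday, Wednesday — 2 of them qualify.
Total: 68 + 2 = 70.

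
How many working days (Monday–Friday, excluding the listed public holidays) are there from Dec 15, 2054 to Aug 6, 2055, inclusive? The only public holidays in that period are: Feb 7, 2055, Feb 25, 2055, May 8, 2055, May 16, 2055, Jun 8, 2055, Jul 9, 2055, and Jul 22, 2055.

165 working days

Dec 15, 2054 is a Tuesday.
That's 235 days from start to end, counting both.
235 = 7 × 33 + 4, so there are 33 full weeks plus 4 extra days.
Each full week contributes 5 weekdays (Mon–Fri): 33 × 5 = 165.
The 4 extra days are Tuesday, Wednesday, Thursday, Friday — 4 of them qualify.
Total: 165 + 4 = 169.
Holidays: Feb 7, 2055 (Sun); Feb 25, 2055 (Thu); May 8, 2055 (Sat); May 16, 2055 (Sun); Jun 8, 2055 (Tue); Jul 9, 2055 (Fri); Jul 22, 2055 (Thu).
4 of the 7 holidays fall on weekdays; the rest are weekends and were already excluded.
Business days: 169 − 4 = 165.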